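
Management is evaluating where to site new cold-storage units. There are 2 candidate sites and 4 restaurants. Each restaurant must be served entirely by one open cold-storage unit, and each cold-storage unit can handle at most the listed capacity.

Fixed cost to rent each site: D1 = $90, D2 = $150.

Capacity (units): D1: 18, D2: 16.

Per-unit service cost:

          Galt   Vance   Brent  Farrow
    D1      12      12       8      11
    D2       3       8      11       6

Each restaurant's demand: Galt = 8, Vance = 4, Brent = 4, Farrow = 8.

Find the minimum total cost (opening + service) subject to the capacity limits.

Minimum total cost: 392

Open {D1, D2}: Galt→D2 3·8=24, Vance→D1 12·4=48, Brent→D1 8·4=32, Farrow→D2 6·8=48.
Loads: D1 carries 8/18, D2 carries 16/16. Service 152; fixed 240; total 392.
Next best feasible plan costs 416.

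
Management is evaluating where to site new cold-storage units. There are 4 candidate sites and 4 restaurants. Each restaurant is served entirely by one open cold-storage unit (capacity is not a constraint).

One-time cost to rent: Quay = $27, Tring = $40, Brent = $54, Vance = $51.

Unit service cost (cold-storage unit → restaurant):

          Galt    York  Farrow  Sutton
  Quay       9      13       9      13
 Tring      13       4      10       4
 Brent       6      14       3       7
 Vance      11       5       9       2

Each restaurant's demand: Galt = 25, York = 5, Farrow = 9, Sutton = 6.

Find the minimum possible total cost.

Minimum total cost: 315

For any fixed open set, each restaurant goes to its cheapest open site; total = fixed + service.
{Tring, Brent}: Galt→Brent 6·25=150, York→Tring 4·5=20, Farrow→Brent 3·9=27, Sutton→Tring 4·6=24. Service 221; fixed 94; total 315.
{Brent, Vance}: service 214 + fixed 105 = 319
{Quay, Tring, Brent}: Galt→Brent 6·25=150, York→Tring 4·5=20, Farrow→Brent 3·9=27, Sutton→Tring 4·6=24. Service 221; fixed 121; total 342.
{Quay, Tring, Brent, Vance}: service 209 + fixed 172 = 381
No other subset beats 315.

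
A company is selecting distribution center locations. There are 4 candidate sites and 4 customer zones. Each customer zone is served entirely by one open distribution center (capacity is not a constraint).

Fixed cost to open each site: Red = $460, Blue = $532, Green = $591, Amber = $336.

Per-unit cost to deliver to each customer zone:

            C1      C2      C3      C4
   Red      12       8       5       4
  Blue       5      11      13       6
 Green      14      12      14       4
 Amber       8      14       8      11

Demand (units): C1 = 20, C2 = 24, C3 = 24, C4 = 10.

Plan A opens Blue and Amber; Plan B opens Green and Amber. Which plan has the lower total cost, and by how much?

Plan A is cheaper by 123.

Plan A: {Blue, Amber}: C1→Blue 5·20=100, C2→Blue 11·24=264, C3→Amber 8·24=192, C4→Blue 6·10=60. Service 616; fixed 868; total 1484.
Plan B: {Green, Amber}: C1→Amber 8·20=160, C2→Green 12·24=288, C3→Amber 8·24=192, C4→Green 4·10=40. Service 680; fixed 927; total 1607.
Difference: |1484 − 1607| = 123.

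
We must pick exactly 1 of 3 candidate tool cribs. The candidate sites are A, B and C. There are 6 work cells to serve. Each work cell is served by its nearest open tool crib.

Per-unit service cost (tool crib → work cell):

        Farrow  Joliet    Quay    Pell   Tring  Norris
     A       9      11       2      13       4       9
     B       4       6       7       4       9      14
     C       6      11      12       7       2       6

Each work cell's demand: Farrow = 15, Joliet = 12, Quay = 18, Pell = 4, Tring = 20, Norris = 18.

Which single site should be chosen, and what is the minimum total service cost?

With exactly 1 open, each work cell uses its cheapest among the chosen.
{A}: Farrow→A 9·15=135, Joliet→A 11·12=132, Quay→A 2·18=36, Pell→A 13·4=52, Tring→A 4·20=80, Norris→A 9·18=162. Service cost 597.
{C}: service cost 614
{B}: service cost 706
Among all 3 size-1 choices, {A} is lowest.

Choose A only; total service cost 597.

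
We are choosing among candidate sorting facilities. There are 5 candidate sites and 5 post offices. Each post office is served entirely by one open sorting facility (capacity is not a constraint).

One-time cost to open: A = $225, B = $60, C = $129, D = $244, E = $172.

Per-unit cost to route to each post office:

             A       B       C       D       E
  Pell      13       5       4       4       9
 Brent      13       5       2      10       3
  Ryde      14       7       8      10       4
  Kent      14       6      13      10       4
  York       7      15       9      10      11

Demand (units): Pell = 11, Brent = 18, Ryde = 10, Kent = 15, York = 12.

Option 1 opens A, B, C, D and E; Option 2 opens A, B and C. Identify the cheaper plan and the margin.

Option 2 is cheaper by 356.

Option 1: {A, B, C, D, E}: Pell→C 4·11=44, Brent→C 2·18=36, Ryde→E 4·10=40, Kent→E 4·15=60, York→A 7·12=84. Service 264; fixed 830; total 1094.
Option 2: {A, B, C}: Pell→C 4·11=44, Brent→C 2·18=36, Ryde→B 7·10=70, Kent→B 6·15=90, York→A 7·12=84. Service 324; fixed 414; total 738.
Difference: |1094 − 738| = 356.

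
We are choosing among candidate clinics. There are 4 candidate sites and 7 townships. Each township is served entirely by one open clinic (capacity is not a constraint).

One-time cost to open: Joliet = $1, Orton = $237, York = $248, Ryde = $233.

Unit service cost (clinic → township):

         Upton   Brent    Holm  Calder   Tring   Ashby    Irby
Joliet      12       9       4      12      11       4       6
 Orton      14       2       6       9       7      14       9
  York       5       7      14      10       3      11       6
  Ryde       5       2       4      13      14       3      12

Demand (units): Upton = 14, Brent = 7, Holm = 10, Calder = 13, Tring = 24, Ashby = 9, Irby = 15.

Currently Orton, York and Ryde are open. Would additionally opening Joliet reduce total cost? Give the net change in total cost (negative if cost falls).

Current service cost with {Orton, York, Ryde}: 430.
Adding Joliet: each township re-picks its cheapest; new service cost 430, saving 0.
Extra fixed cost: 1. Net change = 1 − 0 = 1.
(Totals: 1148 → 1149.)

No — net change +1 (cost rises by 1).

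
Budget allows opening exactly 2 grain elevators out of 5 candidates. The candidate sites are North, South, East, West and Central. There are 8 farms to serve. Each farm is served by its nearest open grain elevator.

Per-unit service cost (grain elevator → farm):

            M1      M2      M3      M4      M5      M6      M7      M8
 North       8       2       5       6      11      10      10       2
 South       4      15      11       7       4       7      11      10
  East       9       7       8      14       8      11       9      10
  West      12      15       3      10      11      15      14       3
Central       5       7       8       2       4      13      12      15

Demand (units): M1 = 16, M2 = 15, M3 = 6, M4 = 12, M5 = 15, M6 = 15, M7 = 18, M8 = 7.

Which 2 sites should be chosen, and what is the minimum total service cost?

Choose North and South; total service cost 555.

With exactly 2 open, each farm uses its cheapest among the chosen.
{North, South}: M1→South 4·16=64, M2→North 2·15=30, M3→North 5·6=30, M4→North 6·12=72, M5→South 4·15=60, M6→South 7·15=105, M7→North 10·18=180, M8→North 2·7=14. Service cost 555.
{North, Central}: service cost 568
{South, Central}: service cost 674
Among all 10 size-2 choices, {North, South} is lowest.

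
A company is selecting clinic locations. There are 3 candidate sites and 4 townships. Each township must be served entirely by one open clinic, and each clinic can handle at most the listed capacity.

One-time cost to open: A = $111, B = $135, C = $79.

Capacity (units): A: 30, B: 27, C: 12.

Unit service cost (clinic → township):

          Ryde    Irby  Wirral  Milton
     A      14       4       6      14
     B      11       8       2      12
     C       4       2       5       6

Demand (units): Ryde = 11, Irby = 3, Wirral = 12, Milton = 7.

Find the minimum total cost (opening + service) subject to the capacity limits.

Minimum total cost: 390

Open {B, C}: Ryde→C 4·11=44, Irby→B 8·3=24, Wirral→B 2·12=24, Milton→B 12·7=84.
Loads: B carries 22/27, C carries 11/12. Service 176; fixed 214; total 390.
Next best feasible plan costs 407.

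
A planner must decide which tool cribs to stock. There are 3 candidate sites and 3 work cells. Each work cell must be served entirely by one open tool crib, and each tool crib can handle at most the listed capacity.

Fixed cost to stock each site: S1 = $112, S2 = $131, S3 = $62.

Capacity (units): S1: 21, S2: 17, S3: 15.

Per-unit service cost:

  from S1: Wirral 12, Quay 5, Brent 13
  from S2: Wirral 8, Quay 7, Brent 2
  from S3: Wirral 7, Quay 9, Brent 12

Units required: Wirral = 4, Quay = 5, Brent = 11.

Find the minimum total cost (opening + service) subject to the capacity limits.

Minimum total cost: 278

Open {S2, S3}: Wirral→S3 7·4=28, Quay→S2 7·5=35, Brent→S2 2·11=22.
Loads: S2 carries 16/17, S3 carries 4/15. Service 85; fixed 193; total 278.
Next best feasible plan costs 288.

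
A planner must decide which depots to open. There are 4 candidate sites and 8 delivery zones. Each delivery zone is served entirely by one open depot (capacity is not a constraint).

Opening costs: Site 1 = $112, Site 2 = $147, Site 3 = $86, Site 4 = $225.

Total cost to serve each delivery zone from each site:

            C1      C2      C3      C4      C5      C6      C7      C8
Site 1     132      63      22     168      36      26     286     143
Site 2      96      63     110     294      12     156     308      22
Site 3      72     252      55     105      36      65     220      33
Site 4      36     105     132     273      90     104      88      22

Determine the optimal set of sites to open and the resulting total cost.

Open Site 1 and Site 3; minimum total cost 775.

For any fixed open set, each delivery zone goes to its cheapest open site; total = fixed + service.
{Site 1, Site 3}: C1→Site 3 72, C2→Site 1 63, C3→Site 1 22, C4→Site 3 105, C5→Site 1 36, C6→Site 1 26, C7→Site 3 220, C8→Site 3 33. Service 577; fixed 198; total 775.
{Site 1, Site 4}: C1→Site 4 36, C2→Site 1 63, C3→Site 1 22, C4→Site 1 168, C5→Site 1 36, C6→Site 1 26, C7→Site 4 88, C8→Site 4 22. Service 461; fixed 337; total 798.
{Site 1, Site 3, Site 4}: C1→Site 4 36, C2→Site 1 63, C3→Site 1 22, C4→Site 3 105, C5→Site 1 36, C6→Site 1 26, C7→Site 4 88, C8→Site 4 22. Service 398; fixed 423; total 821.
{Site 1, Site 2, Site 3, Site 4}: service 374 + fixed 570 = 944
No other subset beats 775.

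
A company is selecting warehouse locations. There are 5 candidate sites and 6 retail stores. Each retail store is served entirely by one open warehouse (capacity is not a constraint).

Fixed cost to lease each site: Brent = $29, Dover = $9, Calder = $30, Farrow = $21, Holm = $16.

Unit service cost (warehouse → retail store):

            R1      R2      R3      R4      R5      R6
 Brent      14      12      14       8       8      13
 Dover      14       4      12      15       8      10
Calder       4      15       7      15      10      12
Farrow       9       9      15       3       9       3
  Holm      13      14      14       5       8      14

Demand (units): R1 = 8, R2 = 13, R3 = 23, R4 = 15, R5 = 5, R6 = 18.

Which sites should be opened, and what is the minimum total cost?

Open Dover, Calder and Farrow; minimum total cost 444.

For any fixed open set, each retail store goes to its cheapest open site; total = fixed + service.
{Dover, Calder, Farrow}: R1→Calder 4·8=32, R2→Dover 4·13=52, R3→Calder 7·23=161, R4→Farrow 3·15=45, R5→Dover 8·5=40, R6→Farrow 3·18=54. Service 384; fixed 60; total 444.
{Dover, Calder, Farrow, Holm}: service 384 + fixed 76 = 460
{Brent, Dover, Calder, Farrow}: service 384 + fixed 89 = 473
{Brent, Dover, Calder, Farrow, Holm}: R1→Calder 4·8=32, R2→Dover 4·13=52, R3→Calder 7·23=161, R4→Farrow 3·15=45, R5→Brent 8·5=40, R6→Farrow 3·18=54. Service 384; fixed 105; total 489.
No other subset beats 444.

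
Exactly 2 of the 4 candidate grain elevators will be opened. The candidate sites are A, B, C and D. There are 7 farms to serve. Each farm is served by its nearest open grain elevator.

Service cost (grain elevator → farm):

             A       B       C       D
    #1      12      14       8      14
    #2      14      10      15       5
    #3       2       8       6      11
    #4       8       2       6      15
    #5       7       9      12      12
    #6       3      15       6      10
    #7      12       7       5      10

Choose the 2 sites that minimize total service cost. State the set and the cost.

With exactly 2 open, each farm uses its cheapest among the chosen.
{A, B}: #1→A 12, #2→B 10, #3→A 2, #4→B 2, #5→A 7, #6→A 3, #7→B 7. Service cost 43.
{A, C}: service cost 45
{B, C}: service cost 46
Among all 6 size-2 choices, {A, B} is lowest.

Choose A and B; total service cost 43.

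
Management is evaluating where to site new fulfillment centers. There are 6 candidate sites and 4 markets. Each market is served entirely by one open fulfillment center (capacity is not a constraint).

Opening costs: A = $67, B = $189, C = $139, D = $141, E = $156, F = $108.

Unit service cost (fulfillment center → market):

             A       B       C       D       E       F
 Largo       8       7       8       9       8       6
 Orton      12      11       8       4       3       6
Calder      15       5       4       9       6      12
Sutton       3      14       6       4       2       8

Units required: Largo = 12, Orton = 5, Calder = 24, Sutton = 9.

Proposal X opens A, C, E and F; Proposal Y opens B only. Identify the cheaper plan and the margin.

Proposal X: {A, C, E, F}: Largo→F 6·12=72, Orton→E 3·5=15, Calder→C 4·24=96, Sutton→E 2·9=18. Service 201; fixed 470; total 671.
Proposal Y: {B}: Largo→B 7·12=84, Orton→B 11·5=55, Calder→B 5·24=120, Sutton→B 14·9=126. Service 385; fixed 189; total 574.
Difference: |671 − 574| = 97.

Proposal Y is cheaper by 97.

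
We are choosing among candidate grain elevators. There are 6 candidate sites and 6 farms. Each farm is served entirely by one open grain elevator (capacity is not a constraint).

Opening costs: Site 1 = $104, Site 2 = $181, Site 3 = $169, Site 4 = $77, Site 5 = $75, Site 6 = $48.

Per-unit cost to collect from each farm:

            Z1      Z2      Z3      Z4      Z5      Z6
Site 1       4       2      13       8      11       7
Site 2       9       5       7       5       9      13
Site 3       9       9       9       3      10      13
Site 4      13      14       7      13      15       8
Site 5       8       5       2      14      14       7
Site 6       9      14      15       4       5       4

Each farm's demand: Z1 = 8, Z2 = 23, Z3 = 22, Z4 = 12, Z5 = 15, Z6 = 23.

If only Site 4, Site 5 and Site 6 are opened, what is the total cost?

Each farm is assigned to its cheapest site among the open ones.
{Site 4, Site 5, Site 6}: Z1→Site 5 8·8=64, Z2→Site 5 5·23=115, Z3→Site 5 2·22=44, Z4→Site 6 4·12=48, Z5→Site 6 5·15=75, Z6→Site 6 4·23=92. Service 438; fixed 200; total 638.

Total cost: 638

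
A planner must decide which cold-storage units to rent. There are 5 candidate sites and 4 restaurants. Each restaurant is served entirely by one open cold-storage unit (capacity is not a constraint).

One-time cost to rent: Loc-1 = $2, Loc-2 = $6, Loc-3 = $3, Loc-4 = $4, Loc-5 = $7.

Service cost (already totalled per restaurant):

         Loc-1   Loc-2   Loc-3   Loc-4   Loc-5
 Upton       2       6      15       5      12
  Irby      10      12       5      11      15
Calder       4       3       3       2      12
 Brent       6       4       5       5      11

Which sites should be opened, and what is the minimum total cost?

Open Loc-1 and Loc-3; minimum total cost 20.

For any fixed open set, each restaurant goes to its cheapest open site; total = fixed + service.
{Loc-1, Loc-3}: Upton→Loc-1 2, Irby→Loc-3 5, Calder→Loc-3 3, Brent→Loc-3 5. Service 15; fixed 5; total 20.
{Loc-1, Loc-3, Loc-4}: service 14 + fixed 9 = 23
{Loc-1}: service 22 + fixed 2 = 24
{Loc-1, Loc-2, Loc-3, Loc-4, Loc-5}: service 13 + fixed 22 = 35
No other subset beats 20.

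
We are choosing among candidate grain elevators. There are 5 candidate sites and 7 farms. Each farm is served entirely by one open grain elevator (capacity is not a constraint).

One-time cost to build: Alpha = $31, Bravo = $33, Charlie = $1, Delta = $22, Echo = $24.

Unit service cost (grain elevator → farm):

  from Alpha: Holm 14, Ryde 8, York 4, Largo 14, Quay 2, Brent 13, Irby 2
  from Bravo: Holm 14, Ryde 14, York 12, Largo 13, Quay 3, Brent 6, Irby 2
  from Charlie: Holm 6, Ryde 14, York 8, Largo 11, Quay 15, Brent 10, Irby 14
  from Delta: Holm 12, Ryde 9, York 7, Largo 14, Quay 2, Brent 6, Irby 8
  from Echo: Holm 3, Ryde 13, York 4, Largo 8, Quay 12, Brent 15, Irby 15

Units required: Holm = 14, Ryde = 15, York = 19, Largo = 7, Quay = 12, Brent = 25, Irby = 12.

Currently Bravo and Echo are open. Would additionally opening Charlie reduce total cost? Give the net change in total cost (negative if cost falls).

No — net change +1 (cost rises by 1).

Current service cost with {Bravo, Echo}: 579.
Adding Charlie: each farm re-picks its cheapest; new service cost 579, saving 0.
Extra fixed cost: 1. Net change = 1 − 0 = 1.
(Totals: 636 → 637.)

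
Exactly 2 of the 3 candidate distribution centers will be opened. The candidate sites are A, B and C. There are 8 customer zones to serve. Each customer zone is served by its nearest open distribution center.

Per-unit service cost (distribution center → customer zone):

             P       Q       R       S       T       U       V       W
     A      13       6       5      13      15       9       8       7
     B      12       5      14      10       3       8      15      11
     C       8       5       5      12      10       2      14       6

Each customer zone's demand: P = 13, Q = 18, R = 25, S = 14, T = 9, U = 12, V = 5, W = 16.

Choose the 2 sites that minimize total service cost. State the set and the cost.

Choose B and C; total service cost 676.

With exactly 2 open, each customer zone uses its cheapest among the chosen.
{B, C}: P→C 8·13=104, Q→B 5·18=90, R→C 5·25=125, S→B 10·14=140, T→B 3·9=27, U→C 2·12=24, V→C 14·5=70, W→C 6·16=96. Service cost 676.
{A, C}: service cost 737
{A, B}: service cost 786
Among all 3 size-2 choices, {B, C} is lowest.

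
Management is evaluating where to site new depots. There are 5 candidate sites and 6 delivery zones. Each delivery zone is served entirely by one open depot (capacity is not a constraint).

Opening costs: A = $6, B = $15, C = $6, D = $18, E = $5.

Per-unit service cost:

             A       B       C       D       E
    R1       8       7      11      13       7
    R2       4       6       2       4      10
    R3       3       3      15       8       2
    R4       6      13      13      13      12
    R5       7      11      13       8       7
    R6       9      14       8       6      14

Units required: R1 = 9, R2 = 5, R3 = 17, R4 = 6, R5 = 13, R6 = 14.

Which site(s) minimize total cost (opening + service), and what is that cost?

Open A, C, D and E; minimum total cost 353.

For any fixed open set, each delivery zone goes to its cheapest open site; total = fixed + service.
{A, C, D, E}: R1→E 7·9=63, R2→C 2·5=10, R3→E 2·17=34, R4→A 6·6=36, R5→A 7·13=91, R6→D 6·14=84. Service 318; fixed 35; total 353.
{A, D, E}: R1→E 7·9=63, R2→A 4·5=20, R3→E 2·17=34, R4→A 6·6=36, R5→A 7·13=91, R6→D 6·14=84. Service 328; fixed 29; total 357.
{A, C, E}: service 346 + fixed 17 = 363
{A, B, C, D, E}: R1→B 7·9=63, R2→C 2·5=10, R3→E 2·17=34, R4→A 6·6=36, R5→A 7·13=91, R6→D 6·14=84. Service 318; fixed 50; total 368.
No other subset beats 353.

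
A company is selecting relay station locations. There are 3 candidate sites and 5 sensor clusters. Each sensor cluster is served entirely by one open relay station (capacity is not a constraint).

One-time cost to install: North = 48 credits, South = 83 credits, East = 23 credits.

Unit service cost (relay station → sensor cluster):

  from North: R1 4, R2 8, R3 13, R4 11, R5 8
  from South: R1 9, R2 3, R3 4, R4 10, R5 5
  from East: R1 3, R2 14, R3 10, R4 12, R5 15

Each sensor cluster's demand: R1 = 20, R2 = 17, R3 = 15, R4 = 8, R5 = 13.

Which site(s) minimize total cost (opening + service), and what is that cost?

Open South and East; minimum total cost 422.

For any fixed open set, each sensor cluster goes to its cheapest open site; total = fixed + service.
{South, East}: R1→East 3·20=60, R2→South 3·17=51, R3→South 4·15=60, R4→South 10·8=80, R5→South 5·13=65. Service 316; fixed 106; total 422.
{North, South}: R1→North 4·20=80, R2→South 3·17=51, R3→South 4·15=60, R4→South 10·8=80, R5→South 5·13=65. Service 336; fixed 131; total 467.
{North, South, East}: R1→East 3·20=60, R2→South 3·17=51, R3→South 4·15=60, R4→South 10·8=80, R5→South 5·13=65. Service 316; fixed 154; total 470.
{East}: service 739 + fixed 23 = 762
(All 7 nonempty subsets were checked; South and East is lowest.)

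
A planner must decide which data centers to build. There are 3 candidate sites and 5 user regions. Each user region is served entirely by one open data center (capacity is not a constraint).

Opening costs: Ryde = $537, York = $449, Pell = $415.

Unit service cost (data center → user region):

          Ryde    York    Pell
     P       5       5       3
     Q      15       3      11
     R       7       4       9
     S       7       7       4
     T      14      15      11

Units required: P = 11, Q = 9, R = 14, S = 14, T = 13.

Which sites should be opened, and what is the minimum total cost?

For any fixed open set, each user region goes to its cheapest open site; total = fixed + service.
{Pell}: P→Pell 3·11=33, Q→Pell 11·9=99, R→Pell 9·14=126, S→Pell 4·14=56, T→Pell 11·13=143. Service 457; fixed 415; total 872.
{York}: service 431 + fixed 449 = 880
{Ryde}: service 568 + fixed 537 = 1105
{Ryde, York, Pell}: service 315 + fixed 1401 = 1716
No other subset beats 872.

Open Pell only; minimum total cost 872.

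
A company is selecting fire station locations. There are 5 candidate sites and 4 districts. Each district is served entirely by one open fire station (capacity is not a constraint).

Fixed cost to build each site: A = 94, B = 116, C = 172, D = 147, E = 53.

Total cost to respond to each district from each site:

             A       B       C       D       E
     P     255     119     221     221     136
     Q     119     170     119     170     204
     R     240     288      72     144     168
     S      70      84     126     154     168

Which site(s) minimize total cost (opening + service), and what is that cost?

For any fixed open set, each district goes to its cheapest open site; total = fixed + service.
{A, E}: P→E 136, Q→A 119, R→E 168, S→A 70. Service 493; fixed 147; total 640.
{C, E}: P→E 136, Q→C 119, R→C 72, S→C 126. Service 453; fixed 225; total 678.
{B, C}: service 394 + fixed 288 = 682
{A, B, C, D, E}: P→B 119, Q→A 119, R→C 72, S→A 70. Service 380; fixed 582; total 962.
No other subset beats 640.

Open A and E; minimum total cost 640.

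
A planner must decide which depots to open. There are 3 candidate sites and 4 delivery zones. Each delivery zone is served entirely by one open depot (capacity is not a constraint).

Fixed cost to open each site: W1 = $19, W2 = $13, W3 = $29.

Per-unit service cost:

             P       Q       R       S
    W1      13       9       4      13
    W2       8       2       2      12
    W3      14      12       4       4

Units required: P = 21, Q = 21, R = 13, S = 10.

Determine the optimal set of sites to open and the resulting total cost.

For any fixed open set, each delivery zone goes to its cheapest open site; total = fixed + service.
{W2, W3}: P→W2 8·21=168, Q→W2 2·21=42, R→W2 2·13=26, S→W3 4·10=40. Service 276; fixed 42; total 318.
{W1, W2, W3}: service 276 + fixed 61 = 337
{W2}: P→W2 8·21=168, Q→W2 2·21=42, R→W2 2·13=26, S→W2 12·10=120. Service 356; fixed 13; total 369.
No other subset beats 318.

Open W2 and W3; minimum total cost 318.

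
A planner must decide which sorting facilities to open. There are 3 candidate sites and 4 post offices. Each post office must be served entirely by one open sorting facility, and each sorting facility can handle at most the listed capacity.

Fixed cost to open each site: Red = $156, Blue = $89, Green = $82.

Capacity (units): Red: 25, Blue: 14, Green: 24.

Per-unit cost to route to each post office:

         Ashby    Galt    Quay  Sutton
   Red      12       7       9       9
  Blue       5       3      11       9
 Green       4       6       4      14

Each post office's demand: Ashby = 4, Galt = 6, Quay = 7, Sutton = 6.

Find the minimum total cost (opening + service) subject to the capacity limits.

Minimum total cost: 246

Open {Green}: Ashby→Green 4·4=16, Galt→Green 6·6=36, Quay→Green 4·7=28, Sutton→Green 14·6=84.
Loads: Green carries 23/24. Service 164; fixed 82; total 246.
Next best feasible plan costs 287.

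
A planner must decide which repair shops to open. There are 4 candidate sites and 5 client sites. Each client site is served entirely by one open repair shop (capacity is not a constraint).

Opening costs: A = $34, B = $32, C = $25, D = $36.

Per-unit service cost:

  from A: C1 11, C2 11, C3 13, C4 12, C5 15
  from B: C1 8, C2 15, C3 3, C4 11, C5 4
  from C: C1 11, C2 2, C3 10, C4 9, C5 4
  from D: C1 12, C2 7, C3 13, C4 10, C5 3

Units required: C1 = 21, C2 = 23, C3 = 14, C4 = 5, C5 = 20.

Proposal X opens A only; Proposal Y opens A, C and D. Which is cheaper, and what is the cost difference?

Proposal X: {A}: C1→A 11·21=231, C2→A 11·23=253, C3→A 13·14=182, C4→A 12·5=60, C5→A 15·20=300. Service 1026; fixed 34; total 1060.
Proposal Y: {A, C, D}: C1→A 11·21=231, C2→C 2·23=46, C3→C 10·14=140, C4→C 9·5=45, C5→D 3·20=60. Service 522; fixed 95; total 617.
Difference: |1060 − 617| = 443.

Proposal Y is cheaper by 443.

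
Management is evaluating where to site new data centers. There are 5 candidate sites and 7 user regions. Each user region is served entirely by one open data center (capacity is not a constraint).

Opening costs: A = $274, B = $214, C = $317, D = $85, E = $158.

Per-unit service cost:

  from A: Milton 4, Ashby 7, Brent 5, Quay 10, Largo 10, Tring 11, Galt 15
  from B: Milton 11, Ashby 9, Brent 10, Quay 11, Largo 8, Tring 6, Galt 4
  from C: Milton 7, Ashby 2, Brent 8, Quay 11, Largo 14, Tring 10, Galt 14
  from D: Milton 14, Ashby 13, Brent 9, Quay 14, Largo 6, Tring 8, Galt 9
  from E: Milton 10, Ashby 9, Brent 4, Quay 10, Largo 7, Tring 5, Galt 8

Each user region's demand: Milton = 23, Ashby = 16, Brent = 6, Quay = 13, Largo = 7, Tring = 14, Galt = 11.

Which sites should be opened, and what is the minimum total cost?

For any fixed open set, each user region goes to its cheapest open site; total = fixed + service.
{E}: Milton→E 10·23=230, Ashby→E 9·16=144, Brent→E 4·6=24, Quay→E 10·13=130, Largo→E 7·7=49, Tring→E 5·14=70, Galt→E 8·11=88. Service 735; fixed 158; total 893.
{D, E}: service 728 + fixed 243 = 971
{A, D}: service 617 + fixed 359 = 976
{A, B, C, D, E}: service 434 + fixed 1048 = 1482
No other subset beats 893.

Open E only; minimum total cost 893.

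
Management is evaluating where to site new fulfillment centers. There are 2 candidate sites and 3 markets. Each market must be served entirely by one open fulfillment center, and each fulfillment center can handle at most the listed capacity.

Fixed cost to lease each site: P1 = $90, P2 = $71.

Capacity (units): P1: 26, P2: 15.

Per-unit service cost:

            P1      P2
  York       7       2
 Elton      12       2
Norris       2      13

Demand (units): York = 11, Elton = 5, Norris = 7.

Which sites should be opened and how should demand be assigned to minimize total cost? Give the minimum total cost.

Minimum total cost: 241

Open {P1}: York→P1 7·11=77, Elton→P1 12·5=60, Norris→P1 2·7=14.
Loads: P1 carries 23/26. Service 151; fixed 90; total 241.
Next best feasible plan costs 257.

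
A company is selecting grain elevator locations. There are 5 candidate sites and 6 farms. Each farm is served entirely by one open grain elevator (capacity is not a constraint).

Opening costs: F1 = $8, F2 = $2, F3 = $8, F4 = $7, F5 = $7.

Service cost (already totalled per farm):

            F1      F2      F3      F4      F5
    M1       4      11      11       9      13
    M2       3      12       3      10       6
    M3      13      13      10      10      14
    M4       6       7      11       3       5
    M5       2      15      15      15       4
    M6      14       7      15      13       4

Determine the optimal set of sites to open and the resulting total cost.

For any fixed open set, each farm goes to its cheapest open site; total = fixed + service.
{F1, F2}: M1→F1 4, M2→F1 3, M3→F1 13, M4→F1 6, M5→F1 2, M6→F2 7. Service 35; fixed 10; total 45.
{F1, F2, F4}: M1→F1 4, M2→F1 3, M3→F4 10, M4→F4 3, M5→F1 2, M6→F2 7. Service 29; fixed 17; total 46.
{F1, F5}: M1→F1 4, M2→F1 3, M3→F1 13, M4→F5 5, M5→F1 2, M6→F5 4. Service 31; fixed 15; total 46.
{F1, F2, F3, F4, F5}: M1→F1 4, M2→F1 3, M3→F3 10, M4→F4 3, M5→F1 2, M6→F5 4. Service 26; fixed 32; total 58.
No other subset beats 45.

Open F1 and F2; minimum total cost 45.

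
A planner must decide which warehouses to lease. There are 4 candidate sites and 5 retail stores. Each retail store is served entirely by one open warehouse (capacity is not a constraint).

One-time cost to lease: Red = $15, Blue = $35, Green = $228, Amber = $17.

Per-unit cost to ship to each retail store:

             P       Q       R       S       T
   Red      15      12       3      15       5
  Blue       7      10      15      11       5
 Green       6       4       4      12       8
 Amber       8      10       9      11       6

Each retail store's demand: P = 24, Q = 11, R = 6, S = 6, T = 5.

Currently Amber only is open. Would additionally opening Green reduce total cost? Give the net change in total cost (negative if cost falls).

No — net change +84 (cost rises by 84).

Current service cost with {Amber}: 452.
Adding Green: each retail store re-picks its cheapest; new service cost 308, saving 144.
Extra fixed cost: 228. Net change = 228 − 144 = 84.
(Totals: 469 → 553.)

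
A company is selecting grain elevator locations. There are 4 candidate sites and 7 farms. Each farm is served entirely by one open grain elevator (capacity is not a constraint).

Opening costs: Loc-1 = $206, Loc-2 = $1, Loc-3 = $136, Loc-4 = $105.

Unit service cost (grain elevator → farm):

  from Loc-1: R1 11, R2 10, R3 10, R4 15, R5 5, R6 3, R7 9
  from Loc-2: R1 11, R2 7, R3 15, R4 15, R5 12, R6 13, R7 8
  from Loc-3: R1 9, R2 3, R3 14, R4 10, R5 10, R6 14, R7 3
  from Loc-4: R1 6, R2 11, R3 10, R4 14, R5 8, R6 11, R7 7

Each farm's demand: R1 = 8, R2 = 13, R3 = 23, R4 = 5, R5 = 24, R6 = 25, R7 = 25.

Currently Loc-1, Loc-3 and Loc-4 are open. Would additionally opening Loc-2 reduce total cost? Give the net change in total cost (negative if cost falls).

No — net change +1 (cost rises by 1).

Current service cost with {Loc-1, Loc-3, Loc-4}: 637.
Adding Loc-2: each farm re-picks its cheapest; new service cost 637, saving 0.
Extra fixed cost: 1. Net change = 1 − 0 = 1.
(Totals: 1084 → 1085.)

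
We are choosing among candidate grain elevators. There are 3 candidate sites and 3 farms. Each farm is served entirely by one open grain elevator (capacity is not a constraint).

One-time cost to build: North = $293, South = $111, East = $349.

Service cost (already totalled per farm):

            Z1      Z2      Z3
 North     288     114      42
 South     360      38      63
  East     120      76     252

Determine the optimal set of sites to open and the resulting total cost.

Open South only; minimum total cost 572.

For any fixed open set, each farm goes to its cheapest open site; total = fixed + service.
{South}: Z1→South 360, Z2→South 38, Z3→South 63. Service 461; fixed 111; total 572.
{South, East}: Z1→East 120, Z2→South 38, Z3→South 63. Service 221; fixed 460; total 681.
{North}: service 444 + fixed 293 = 737
{North, South, East}: Z1→East 120, Z2→South 38, Z3→North 42. Service 200; fixed 753; total 953.
No other subset beats 572.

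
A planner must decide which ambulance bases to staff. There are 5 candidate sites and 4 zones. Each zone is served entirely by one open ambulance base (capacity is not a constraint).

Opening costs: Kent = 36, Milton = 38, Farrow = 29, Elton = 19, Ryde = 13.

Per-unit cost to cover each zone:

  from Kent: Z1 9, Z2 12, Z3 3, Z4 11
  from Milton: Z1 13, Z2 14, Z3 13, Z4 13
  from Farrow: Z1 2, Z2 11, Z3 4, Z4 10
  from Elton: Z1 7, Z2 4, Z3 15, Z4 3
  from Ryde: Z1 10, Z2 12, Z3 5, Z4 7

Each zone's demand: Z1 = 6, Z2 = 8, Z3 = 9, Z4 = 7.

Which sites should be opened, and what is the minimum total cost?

For any fixed open set, each zone goes to its cheapest open site; total = fixed + service.
{Farrow, Elton}: Z1→Farrow 2·6=12, Z2→Elton 4·8=32, Z3→Farrow 4·9=36, Z4→Elton 3·7=21. Service 101; fixed 48; total 149.
{Farrow, Elton, Ryde}: Z1→Farrow 2·6=12, Z2→Elton 4·8=32, Z3→Farrow 4·9=36, Z4→Elton 3·7=21. Service 101; fixed 61; total 162.
{Elton, Ryde}: service 140 + fixed 32 = 172
{Kent, Milton, Farrow, Elton, Ryde}: service 92 + fixed 135 = 227
No other subset beats 149.

Open Farrow and Elton; minimum total cost 149.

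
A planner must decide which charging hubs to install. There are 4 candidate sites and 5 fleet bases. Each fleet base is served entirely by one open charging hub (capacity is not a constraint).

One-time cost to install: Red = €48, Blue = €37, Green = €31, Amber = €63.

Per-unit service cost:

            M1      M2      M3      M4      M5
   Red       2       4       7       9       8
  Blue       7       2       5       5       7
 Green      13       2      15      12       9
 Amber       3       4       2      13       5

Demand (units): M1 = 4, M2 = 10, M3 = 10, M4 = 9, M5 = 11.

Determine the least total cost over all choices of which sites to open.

For any fixed open set, each fleet base goes to its cheapest open site; total = fixed + service.
{Blue, Amber}: M1→Amber 3·4=12, M2→Blue 2·10=20, M3→Amber 2·10=20, M4→Blue 5·9=45, M5→Amber 5·11=55. Service 152; fixed 100; total 252.
{Blue}: service 220 + fixed 37 = 257
{Blue, Green, Amber}: service 152 + fixed 131 = 283
{Red, Blue, Green, Amber}: M1→Red 2·4=8, M2→Blue 2·10=20, M3→Amber 2·10=20, M4→Blue 5·9=45, M5→Amber 5·11=55. Service 148; fixed 179; total 327.
No other subset beats 252.

Minimum total cost: 252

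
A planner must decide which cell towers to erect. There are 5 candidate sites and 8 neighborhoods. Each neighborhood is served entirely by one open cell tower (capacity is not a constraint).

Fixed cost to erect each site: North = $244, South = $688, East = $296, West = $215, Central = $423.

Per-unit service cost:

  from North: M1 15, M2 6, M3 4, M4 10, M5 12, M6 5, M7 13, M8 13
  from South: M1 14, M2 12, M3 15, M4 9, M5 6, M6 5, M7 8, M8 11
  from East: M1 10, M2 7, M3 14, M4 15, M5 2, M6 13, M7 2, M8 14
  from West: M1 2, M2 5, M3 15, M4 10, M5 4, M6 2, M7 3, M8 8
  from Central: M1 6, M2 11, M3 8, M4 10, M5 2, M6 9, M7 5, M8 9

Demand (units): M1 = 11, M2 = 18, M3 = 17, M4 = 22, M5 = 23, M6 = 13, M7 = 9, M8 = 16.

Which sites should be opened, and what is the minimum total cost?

For any fixed open set, each neighborhood goes to its cheapest open site; total = fixed + service.
{West}: M1→West 2·11=22, M2→West 5·18=90, M3→West 15·17=255, M4→West 10·22=220, M5→West 4·23=92, M6→West 2·13=26, M7→West 3·9=27, M8→West 8·16=128. Service 860; fixed 215; total 1075.
{North, West}: service 673 + fixed 459 = 1132
{East, West}: M1→West 2·11=22, M2→West 5·18=90, M3→East 14·17=238, M4→West 10·22=220, M5→East 2·23=46, M6→West 2·13=26, M7→East 2·9=18, M8→West 8·16=128. Service 788; fixed 511; total 1299.
{North, South, East, West, Central}: service 596 + fixed 1866 = 2462
No other subset beats 1075.

Open West only; minimum total cost 1075.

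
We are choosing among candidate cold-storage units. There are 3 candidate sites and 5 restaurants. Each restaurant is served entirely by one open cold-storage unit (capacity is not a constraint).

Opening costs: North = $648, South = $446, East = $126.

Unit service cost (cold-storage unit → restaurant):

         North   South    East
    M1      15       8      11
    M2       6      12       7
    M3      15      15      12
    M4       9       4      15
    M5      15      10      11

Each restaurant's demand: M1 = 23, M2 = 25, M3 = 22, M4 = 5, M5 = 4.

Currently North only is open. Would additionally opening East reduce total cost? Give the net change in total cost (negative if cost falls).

Current service cost with {North}: 930.
Adding East: each restaurant re-picks its cheapest; new service cost 756, saving 174.
Extra fixed cost: 126. Net change = 126 − 174 = -48.
(Totals: 1578 → 1530.)

Yes — net change −48 (cost falls by 48).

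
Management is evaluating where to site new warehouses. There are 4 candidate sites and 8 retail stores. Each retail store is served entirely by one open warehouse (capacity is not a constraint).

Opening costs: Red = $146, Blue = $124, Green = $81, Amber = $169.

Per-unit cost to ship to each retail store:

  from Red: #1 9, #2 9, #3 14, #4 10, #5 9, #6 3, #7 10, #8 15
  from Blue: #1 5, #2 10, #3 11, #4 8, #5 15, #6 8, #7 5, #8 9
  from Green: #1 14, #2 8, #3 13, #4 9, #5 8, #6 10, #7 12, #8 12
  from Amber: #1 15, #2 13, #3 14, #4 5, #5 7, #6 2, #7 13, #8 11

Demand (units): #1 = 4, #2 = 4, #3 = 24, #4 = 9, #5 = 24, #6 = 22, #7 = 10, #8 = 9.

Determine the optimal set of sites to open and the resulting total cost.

For any fixed open set, each retail store goes to its cheapest open site; total = fixed + service.
{Blue, Amber}: #1→Blue 5·4=20, #2→Blue 10·4=40, #3→Blue 11·24=264, #4→Amber 5·9=45, #5→Amber 7·24=168, #6→Amber 2·22=44, #7→Blue 5·10=50, #8→Blue 9·9=81. Service 712; fixed 293; total 1005.
{Red, Blue}: service 805 + fixed 270 = 1075
{Blue, Green, Amber}: service 704 + fixed 374 = 1078
{Red, Blue, Green, Amber}: service 704 + fixed 520 = 1224
No other subset beats 1005.

Open Blue and Amber; minimum total cost 1005.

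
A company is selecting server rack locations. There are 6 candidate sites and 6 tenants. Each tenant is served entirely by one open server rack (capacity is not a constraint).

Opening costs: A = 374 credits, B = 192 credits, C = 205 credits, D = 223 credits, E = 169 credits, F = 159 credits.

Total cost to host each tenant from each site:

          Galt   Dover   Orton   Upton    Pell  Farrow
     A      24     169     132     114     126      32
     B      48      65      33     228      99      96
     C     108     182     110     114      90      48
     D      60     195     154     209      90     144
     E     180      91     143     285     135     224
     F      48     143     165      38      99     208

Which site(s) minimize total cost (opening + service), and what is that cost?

For any fixed open set, each tenant goes to its cheapest open site; total = fixed + service.
{B, F}: Galt→B 48, Dover→B 65, Orton→B 33, Upton→F 38, Pell→B 99, Farrow→B 96. Service 379; fixed 351; total 730.
{B}: Galt→B 48, Dover→B 65, Orton→B 33, Upton→B 228, Pell→B 99, Farrow→B 96. Service 569; fixed 192; total 761.
{B, C}: service 398 + fixed 397 = 795
{A, B, C, D, E, F}: service 282 + fixed 1322 = 1604
No other subset beats 730.

Open B and F; minimum total cost 730.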